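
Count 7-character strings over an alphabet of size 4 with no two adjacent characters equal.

First character: 4 choices. Each subsequent: 3 choices (must differ from the previous one).
Total: 4 x 3^6.

Final answer: 4 x 3^{6} = 2916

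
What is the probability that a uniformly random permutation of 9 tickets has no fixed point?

Derangements satisfy D(n) = (n-1)(D(n-1) + D(n-2)), starting from D(0)=1, D(1)=0.
Building up: D(2)=1, D(3)=2, D(4)=9, D(5)=44, D(6)=265, D(7)=1854, D(8)=14833, D(9)=133496.
Total arrangements: 9! = 362880.
Probability = D(9)/9! = 16687/45360.

Final answer: D(9)/9! = 133496/362880 = 0.367879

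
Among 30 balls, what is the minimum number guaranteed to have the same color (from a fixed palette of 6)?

There are 6 possible values for color (from a fixed palette of 6). With 30 balls and 6 categories, by pigeonhole: ceiling(30/6).

Final answer: 5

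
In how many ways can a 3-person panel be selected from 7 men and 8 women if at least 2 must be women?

Sum over valid woman counts:
C(8,2)C(7,1) = 196
C(8,3)C(7,0) = 56
Total: 196 + 56.

Final answer: 252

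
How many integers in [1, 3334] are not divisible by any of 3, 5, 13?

|div by 3|=1111, |div by 5|=666, |div by 13|=256.
|div by 3&5|=222, |div by 3&13|=85, |div by 5&13|=51, |div by all|=17.
By inclusion-exclusion, divisible by at least one: 1111+666+256-222-85-51+17 = 1692.
Not divisible by any: 3334 - 1692.

Final answer: 1642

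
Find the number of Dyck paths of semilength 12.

Total monotonic paths to (12,12): C(24,12) = 2704156.
Reflecting each bad path at its first crossing gives a bijection with paths to (11,13): C(24,13) = 2496144.
Valid Dyck paths: 2704156 - 2496144.
(Equivalently, C_{12} = C(24,12)/13 = 2704156/13.)

Final answer: C_{12} = 208012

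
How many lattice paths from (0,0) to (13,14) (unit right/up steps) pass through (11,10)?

Paths (0,0)->(11,10): C(21,10) = 352716.
Paths (11,10)->(13,14): C(6,4) = 15.
By multiplication principle: 352716 x 15.

Final answer: 5290740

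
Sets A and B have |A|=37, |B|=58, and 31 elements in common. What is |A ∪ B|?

|A union B| = |A| + |B| - |A intersect B| = 37 + 58 - 31.

Final answer: 64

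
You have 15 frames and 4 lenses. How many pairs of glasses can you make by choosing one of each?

By the multiplication principle: 15 x 4.

Final answer: 60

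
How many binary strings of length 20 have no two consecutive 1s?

Classify by the final bit: ...0 gives a(n-1) strings, ...01 gives a(n-2) strings. Thus a(n) = a(n-1) + a(n-2) with a(1)=2, a(2)=3.
Building up term by term: a(1)=2, a(2)=3, a(3)=5, a(4)=8, a(5)=13, a(6)=21, a(7)=34, a(8)=55, a(9)=89, a(10)=144, a(11)=233, a(12)=377, a(13)=610, a(14)=987, a(15)=1597, a(16)=2584, a(17)=4181, a(18)=6765, a(19)=10946, a(20)=17711.

Final answer: 17711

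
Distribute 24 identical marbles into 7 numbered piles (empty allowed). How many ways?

Stars and bars: C(n+k-1, k-1) = C(30,6).

Final answer: C(30,6) = 593775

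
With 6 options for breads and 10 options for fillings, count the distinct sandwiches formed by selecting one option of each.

By the multiplication principle: 6 x 10.

Final answer: 60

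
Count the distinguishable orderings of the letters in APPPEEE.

Letters (A:1, E:3, P:3). Total letters: 7.
Permutations = 7!/(3! x 3!).

Final answer: 140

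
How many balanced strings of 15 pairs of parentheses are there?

This is a standard Catalan-number count: the answer is C_n. Here n = 15 (pairs).
C_n = (2n)!/(n!(n+1)!), so C_{15} = 30!/(15! x 16!) = C(30,15)/16 = 155117520/16.

Final answer: C_{15} = 9694845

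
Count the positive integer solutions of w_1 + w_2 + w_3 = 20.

Substitute w'_i = w_i - 1 (so w'_i >= 0). Then sum w'_i = 20 - 3 = 17.
Stars and bars: C(17+3-1, 3-1) = C(19,2).

Final answer: C(19,2) = 171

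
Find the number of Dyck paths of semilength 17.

Total monotonic paths to (17,17): C(34,17) = 2333606220.
Reflecting each bad path at its first crossing gives a bijection with paths to (16,18): C(34,18) = 2203961430.
Valid Dyck paths: 2333606220 - 2203961430.
(Equivalently, C_{17} = C(34,17)/18 = 2333606220/18.)

Final answer: C_{17} = 129644790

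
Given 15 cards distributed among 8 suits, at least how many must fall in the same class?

By pigeonhole with 15 objects and 8 categories: ceiling(15/8).

Final answer: 2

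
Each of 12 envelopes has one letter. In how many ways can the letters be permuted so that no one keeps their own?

D(n) = (n-1)(D(n-1) + D(n-2)), D(0)=1, D(1)=0.
D(2) = 1 x (0 + 1) = 1
D(3) = 2 x (1 + 0) = 2
D(4) = 3 x (2 + 1) = 9
D(5) = 4 x (9 + 2) = 44
D(6) = 5 x (44 + 9) = 265
D(7) = 6 x (265 + 44) = 1854
D(8) = 7 x (1854 + 265) = 14833
D(9) = 8 x (14833 + 1854) = 133496
D(10) = 9 x (133496 + 14833) = 1334961
D(11) = 10 x (1334961 + 133496) = 14684570
D(12) = 11 x (D(11) + D(10)) = 11 x (14684570 + 1334961)

Final answer: D(12) = 176214841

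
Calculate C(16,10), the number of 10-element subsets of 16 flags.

C(16,10) = 16!/(10! x 6!).

Final answer: \binom{16}{10} = 8008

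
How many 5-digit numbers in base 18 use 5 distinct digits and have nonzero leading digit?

The leading digit has 17 choices (anything but zero); the next has 17 (anything but the first), then 16, and so on, one fewer each time.
Total: 17 x 17 x 16 x 15 x 14.

Final answer: 971040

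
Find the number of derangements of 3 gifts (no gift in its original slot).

D(n) = (n-1)(D(n-1) + D(n-2)), D(0)=1, D(1)=0.
D(2) = 1 x (0 + 1) = 1
D(3) = 2 x (D(2) + D(1)) = 2 x (1 + 0)

Final answer: D(3) = 2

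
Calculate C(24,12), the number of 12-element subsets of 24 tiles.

C(24,12) = 24!/(12! x 12!).

Final answer: \binom{24}{12} = 2704156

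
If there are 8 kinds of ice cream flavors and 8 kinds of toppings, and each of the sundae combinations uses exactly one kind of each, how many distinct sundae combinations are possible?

By the multiplication principle: 8 x 8.

Final answer: 64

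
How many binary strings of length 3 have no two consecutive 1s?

A valid string ends in 0 (append to any length-(n-1) valid string) or in 01 (append to any length-(n-2) valid string), so a(n) = a(n-1) + a(n-2) with a(1)=2, a(2)=3.
Building up term by term: a(1)=2, a(2)=3, a(3)=5.

Final answer: 5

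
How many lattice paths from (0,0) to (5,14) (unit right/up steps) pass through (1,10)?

Paths (0,0)->(1,10): C(11,10) = 11.
Paths (1,10)->(5,14): C(8,4) = 70.
By multiplication principle: 11 x 70.

Final answer: 770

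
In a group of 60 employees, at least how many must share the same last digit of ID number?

There are 10 possible values for last digit of ID number. With 60 employees and 10 categories, by pigeonhole: ceiling(60/10).

Final answer: 6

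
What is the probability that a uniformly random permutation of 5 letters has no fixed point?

Use the recurrence D(n) = (n-1)(D(n-1) + D(n-2)) with D(0)=1, D(1)=0.
Building up: D(2)=1, D(3)=2, D(4)=9, D(5)=44.
Total arrangements: 5! = 120.
Probability = D(5)/5! = 11/30.

Final answer: D(5)/5! = 44/120 = 0.366667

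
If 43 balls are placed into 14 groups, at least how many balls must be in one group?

By the pigeonhole principle: ceiling(43/14).

Final answer: 4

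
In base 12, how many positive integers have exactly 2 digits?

Leading digit: 11 options (nonzero). Other 1 digit(s): 12 options each.
Total: 11 x 12^1.

Final answer: 132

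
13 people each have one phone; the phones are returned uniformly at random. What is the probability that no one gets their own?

Derangements satisfy D(n) = (n-1)(D(n-1) + D(n-2)), starting from D(0)=1, D(1)=0.
Building up: D(2)=1, D(3)=2, D(4)=9, D(5)=44, D(6)=265, D(7)=1854, D(8)=14833, D(9)=133496, D(10)=1334961, D(11)=14684570, D(12)=176214841, D(13)=2290792932.
Total arrangements: 13! = 6227020800.
Probability = D(13)/13! = 63633137/172972800.

Final answer: D(13)/13! = 2290792932/6227020800 = 0.367879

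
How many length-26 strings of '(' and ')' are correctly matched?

This is counted by the nth Catalan number C_n. Here n = 13 (pairs).
Using C_0 = 1 and C_(k+1) = C_k x 2(2k+1)/(k+2), build up term by term: C_1=1, C_2=2, C_3=5, C_4=14, C_5=42, C_6=132, C_7=429, C_8=1430, C_9=4862, C_10=16796, C_11=58786, C_12=208012, C_13=742900.

Final answer: C_{13} = 742900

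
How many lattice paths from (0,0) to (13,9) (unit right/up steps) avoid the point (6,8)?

Total paths to (13,9): C(22,9) = 497420.
Paths through (6,8): C(14,8) x C(8,1) = 24024.
Avoiding (6,8): 497420 - 24024.

Final answer: 473396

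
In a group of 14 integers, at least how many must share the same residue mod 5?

There are 5 possible values for residue mod 5. With 14 integers and 5 categories, by pigeonhole: ceiling(14/5).

Final answer: 3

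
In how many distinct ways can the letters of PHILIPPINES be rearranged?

Letters (E:1, H:1, I:3, L:1, N:1, P:3, S:1). Total letters: 11.
Permutations = 11!/(3! x 3!).

Final answer: 1108800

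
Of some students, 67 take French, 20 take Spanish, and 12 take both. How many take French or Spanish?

|A union B| = |A| + |B| - |A intersect B| = 67 + 20 - 12.

Final answer: 75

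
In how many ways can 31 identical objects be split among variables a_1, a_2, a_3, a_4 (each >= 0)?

Stars and bars with 31 stars and 3 bars:
C(31+4-1, 4-1) = C(34,3).

Final answer: C(34,3) = 5984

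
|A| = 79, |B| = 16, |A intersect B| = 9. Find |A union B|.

|A union B| = |A| + |B| - |A intersect B| = 79 + 16 - 9.

Final answer: 86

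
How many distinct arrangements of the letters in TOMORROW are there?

Letters (M:1, O:3, R:2, T:1, W:1). Total letters: 8.
Permutations = 8!/(3! x 2!).

Final answer: 3360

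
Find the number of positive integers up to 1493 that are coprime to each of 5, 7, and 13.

|div by 5|=298, |div by 7|=213, |div by 13|=114.
|div by 5&7|=42, |div by 5&13|=22, |div by 7&13|=16, |div by all|=3.
By inclusion-exclusion, divisible by at least one: 298+213+114-42-22-16+3 = 548.
Not divisible by any: 1493 - 548.

Final answer: 945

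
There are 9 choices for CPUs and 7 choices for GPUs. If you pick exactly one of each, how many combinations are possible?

By the multiplication principle: 9 x 7.

Final answer: 63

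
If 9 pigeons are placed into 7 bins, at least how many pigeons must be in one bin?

By the pigeonhole principle: ceiling(9/7).

Final answer: 2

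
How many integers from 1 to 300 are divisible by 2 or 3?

Multiples of 2: 150. Multiples of 3: 100. Of both (lcm=6): 50.
By inclusion-exclusion: 150 + 100 - 50.

Final answer: 200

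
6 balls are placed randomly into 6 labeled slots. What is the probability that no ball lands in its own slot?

Use the recurrence D(n) = (n-1)(D(n-1) + D(n-2)) with D(0)=1, D(1)=0.
Building up: D(2)=1, D(3)=2, D(4)=9, D(5)=44, D(6)=265.
Total arrangements: 6! = 720.
Probability = D(6)/6! = 53/144.

Final answer: D(6)/6! = 265/720 = 0.368056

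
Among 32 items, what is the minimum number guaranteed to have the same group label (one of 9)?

There are 9 possible values for group label (one of 9). With 32 items and 9 categories, by pigeonhole: ceiling(32/9).

Final answer: 4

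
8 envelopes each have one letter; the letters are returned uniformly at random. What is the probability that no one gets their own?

Use the recurrence D(n) = (n-1)(D(n-1) + D(n-2)) with D(0)=1, D(1)=0.
Building up: D(2)=1, D(3)=2, D(4)=9, D(5)=44, D(6)=265, D(7)=1854, D(8)=14833.
Total arrangements: 8! = 40320.
Probability = D(8)/8! = 2119/5760.

Final answer: D(8)/8! = 14833/40320 = 0.367882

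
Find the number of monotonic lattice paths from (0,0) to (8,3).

Each path has 8 right steps and 3 up steps in some order (11 steps total).
Choose which 3 of the 11 steps are up: C(11,3).

Final answer: C(11,3) = 165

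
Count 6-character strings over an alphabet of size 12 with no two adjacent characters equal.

Let g(n) count such strings. g(1) = 12, and each valid string of length n-1 extends in 11 ways (any symbol but the last), so g(n) = 11 g(n-1).
Total: g(6) = 12 x 11^5.

Final answer: 12 x 11^{5} = 1932612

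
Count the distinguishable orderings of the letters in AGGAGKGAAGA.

Letters (A:5, G:5, K:1). Total letters: 11.
Permutations = 11!/(5! x 5!).

Final answer: 2772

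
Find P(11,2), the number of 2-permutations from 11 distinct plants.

P(11,2) = 11!/(11-2)! = 11!/9!.

Final answer: P(11,2) = 110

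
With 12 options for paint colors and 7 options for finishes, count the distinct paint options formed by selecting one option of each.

By the multiplication principle: 12 x 7.

Final answer: 84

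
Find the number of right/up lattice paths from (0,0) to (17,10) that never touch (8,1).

Total paths to (17,10): C(27,10) = 8436285.
Paths through (8,1): C(9,1) x C(18,9) = 437580.
Avoiding (8,1): 8436285 - 437580.

Final answer: 7998705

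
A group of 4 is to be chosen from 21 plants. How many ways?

C(21,4) = 21!/(4! x 17!).

Final answer: \binom{21}{4} = 5985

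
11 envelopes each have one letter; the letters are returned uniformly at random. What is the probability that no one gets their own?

Use the recurrence D(n) = (n-1)(D(n-1) + D(n-2)) with D(0)=1, D(1)=0.
Building up: D(2)=1, D(3)=2, D(4)=9, D(5)=44, D(6)=265, D(7)=1854, D(8)=14833, D(9)=133496, D(10)=1334961, D(11)=14684570.
Total arrangements: 11! = 39916800.
Probability = D(11)/11! = 1468457/3991680.

Final answer: D(11)/11! = 14684570/39916800 = 0.367879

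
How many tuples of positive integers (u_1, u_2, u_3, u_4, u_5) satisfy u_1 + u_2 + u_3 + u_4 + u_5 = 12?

Substitute u'_i = u_i - 1 (so u'_i >= 0). Then sum u'_i = 12 - 5 = 7.
Stars and bars: C(7+5-1, 5-1) = C(11,4).

Final answer: C(11,4) = 330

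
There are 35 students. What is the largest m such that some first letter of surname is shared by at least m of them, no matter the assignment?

There are 26 possible values for first letter of surname. With 35 students and 26 categories, by pigeonhole: ceiling(35/26).

Final answer: 2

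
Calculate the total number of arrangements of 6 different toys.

The number of ways to arrange 6 distinct objects is 6!.

Final answer: 6! = 720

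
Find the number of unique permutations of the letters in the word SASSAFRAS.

Letters (A:3, F:1, R:1, S:4). Total letters: 9.
Permutations = 9!/(4! x 3!).

Final answer: 2520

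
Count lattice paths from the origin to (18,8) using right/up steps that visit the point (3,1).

Paths (0,0)->(3,1): C(4,1) = 4.
Paths (3,1)->(18,8): C(22,7) = 170544.
By multiplication principle: 4 x 170544.

Final answer: 682176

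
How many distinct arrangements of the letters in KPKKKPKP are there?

Letters (K:5, P:3). Total letters: 8.
Permutations = 8!/(5! x 3!).

Final answer: 56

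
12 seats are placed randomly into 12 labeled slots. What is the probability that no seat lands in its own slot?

Derangements satisfy D(n) = (n-1)(D(n-1) + D(n-2)), starting from D(0)=1, D(1)=0.
Building up: D(2)=1, D(3)=2, D(4)=9, D(5)=44, D(6)=265, D(7)=1854, D(8)=14833, D(9)=133496, D(10)=1334961, D(11)=14684570, D(12)=176214841.
Total arrangements: 12! = 479001600.
Probability = D(12)/12! = 16019531/43545600.

Final answer: D(12)/12! = 176214841/479001600 = 0.367879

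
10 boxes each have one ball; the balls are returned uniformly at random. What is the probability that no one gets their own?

D(n) = (n-1)(D(n-1) + D(n-2)), D(0)=1, D(1)=0.
Building up: D(2)=1, D(3)=2, D(4)=9, D(5)=44, D(6)=265, D(7)=1854, D(8)=14833, D(9)=133496, D(10)=1334961.
Total arrangements: 10! = 3628800.
Probability = D(10)/10! = 16481/44800.

Final answer: D(10)/10! = 1334961/3628800 = 0.367879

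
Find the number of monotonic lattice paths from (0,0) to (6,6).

Each path has 6 right steps and 6 up steps in some order (12 steps total).
Choose which 6 of the 12 steps are up: C(12,6).

Final answer: C(12,6) = 924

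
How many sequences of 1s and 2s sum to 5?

Condition on the final move: it is a 1-step (f(n-1) ways to get there) or a 2-step (f(n-2) ways), so f(n) = f(n-1) + f(n-2), with f(1)=1, f(2)=2.
Iterating the recurrence: f(1)=1, f(2)=2, f(3)=3, f(4)=5, f(5)=8.

Final answer: 8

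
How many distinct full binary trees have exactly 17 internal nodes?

The structures are counted by the Catalan number C_n. Here n = 17.
C_n = C(2n,n)/(n+1), so C_{17} = C(34,17)/18 = 2333606220/18.

Final answer: C_{17} = 129644790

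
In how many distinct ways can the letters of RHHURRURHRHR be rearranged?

Letters (H:4, R:6, U:2). Total letters: 12.
Permutations = 12!/(6! x 4! x 2!).

Final answer: 13860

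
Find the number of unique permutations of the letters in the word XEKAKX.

Letters (A:1, E:1, K:2, X:2). Total letters: 6.
Permutations = 6!/(2! x 2!).

Final answer: 180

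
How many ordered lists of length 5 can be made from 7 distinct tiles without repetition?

P(7,5) = 7!/(7-5)! = 7!/2!.

Final answer: P(7,5) = 2520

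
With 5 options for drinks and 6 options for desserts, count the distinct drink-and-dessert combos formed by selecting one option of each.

By the multiplication principle: 5 x 6.

Final answer: 30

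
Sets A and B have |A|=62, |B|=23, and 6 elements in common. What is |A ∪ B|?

|A union B| = |A| + |B| - |A intersect B| = 62 + 23 - 6.

Final answer: 79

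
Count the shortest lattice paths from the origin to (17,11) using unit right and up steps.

Each path has 17 right steps and 11 up steps in some order (28 steps total).
Choose which 11 of the 28 steps are up: C(28,11).

Final answer: C(28,11) = 21474180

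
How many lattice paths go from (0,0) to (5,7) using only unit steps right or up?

Each path has 5 right steps and 7 up steps in some order (12 steps total).
Choose which 7 of the 12 steps are up: C(12,7).

Final answer: C(12,7) = 792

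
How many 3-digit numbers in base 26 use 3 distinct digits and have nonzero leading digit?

The leading digit has 25 choices (anything but zero); the next has 25 (anything but the first), then 24, and so on, one fewer each time.
Total: 25 x 25 x 24.

Final answer: 15000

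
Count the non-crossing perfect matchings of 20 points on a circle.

This is a standard Catalan-number count: the answer is C_n. Here n = 20/2 = 10.
C_n = C(2n,n) - C(2n,n+1), so C_{10} = C(20,10) - C(20,11) = 184756 - 167960.

Final answer: C_{10} = 16796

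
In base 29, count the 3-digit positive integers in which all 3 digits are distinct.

The leading digit has 28 choices (anything but zero); the next has 28 (anything but the first), then 27, and so on, one fewer each time.
Total: 28 x 28 x 27.

Final answer: 21168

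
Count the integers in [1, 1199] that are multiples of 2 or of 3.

Multiples of 2: 599. Multiples of 3: 399. Of both (lcm=6): 199.
By inclusion-exclusion: 599 + 399 - 199.

Final answer: 799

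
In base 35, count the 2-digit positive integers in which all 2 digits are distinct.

The leading digit has 34 choices (anything but zero); the next has 34 (anything but the first), then 33, and so on, one fewer each time.
Total: 34 x 34.

Final answer: 1156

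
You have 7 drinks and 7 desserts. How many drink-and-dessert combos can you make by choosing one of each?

By the multiplication principle: 7 x 7.

Final answer: 49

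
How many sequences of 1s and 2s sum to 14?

Let f(n) be the number of climbs. Removing the last move (1 or 2 steps) gives f(n) = f(n-1) + f(n-2); base cases f(1)=1, f(2)=2.
Iterating the recurrence: f(1)=1, f(2)=2, f(3)=3, f(4)=5, f(5)=8, f(6)=13, f(7)=21, f(8)=34, f(9)=55, f(10)=89, f(11)=144, f(12)=233, f(13)=377, f(14)=610.

Final answer: 610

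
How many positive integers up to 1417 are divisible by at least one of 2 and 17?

Multiples of 2: 708. Multiples of 17: 83. Of both (lcm=34): 41.
By inclusion-exclusion: 708 + 83 - 41.

Final answer: 750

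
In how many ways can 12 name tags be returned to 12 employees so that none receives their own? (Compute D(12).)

Derangements satisfy D(n) = (n-1)(D(n-1) + D(n-2)), starting from D(0)=1, D(1)=0.
D(2) = 1 x (0 + 1) = 1
D(3) = 2 x (1 + 0) = 2
D(4) = 3 x (2 + 1) = 9
D(5) = 4 x (9 + 2) = 44
D(6) = 5 x (44 + 9) = 265
D(7) = 6 x (265 + 44) = 1854
D(8) = 7 x (1854 + 265) = 14833
D(9) = 8 x (14833 + 1854) = 133496
D(10) = 9 x (133496 + 14833) = 1334961
D(11) = 10 x (1334961 + 133496) = 14684570
D(12) = 11 x (D(11) + D(10)) = 11 x (14684570 + 1334961)

Final answer: D(12) = 176214841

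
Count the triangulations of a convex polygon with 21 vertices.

This is counted by the nth Catalan number C_n. Here n = 21 - 2 = 19.
C_n = C(2n,n) - C(2n,n+1), so C_{19} = C(38,19) - C(38,20) = 35345263800 - 33578000610.

Final answer: C_{19} = 1767263190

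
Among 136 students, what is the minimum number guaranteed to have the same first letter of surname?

There are 26 possible values for first letter of surname. With 136 students and 26 categories, by pigeonhole: ceiling(136/26).

Final answer: 6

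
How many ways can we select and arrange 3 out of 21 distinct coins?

P(21,3) = 21!/(21-3)! = 21!/18!.

Final answer: P(21,3) = 7980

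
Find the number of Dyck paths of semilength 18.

Total monotonic paths to (18,18): C(36,18) = 9075135300.
By the reflection principle, paths that go above the diagonal number C(36,19) = 8597496600.
Valid Dyck paths: 9075135300 - 8597496600.
(Equivalently, C_{18} = C(36,18)/19 = 9075135300/19.)

Final answer: C_{18} = 477638700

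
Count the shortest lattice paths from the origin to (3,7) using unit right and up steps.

Each path has 3 right steps and 7 up steps in some order (10 steps total).
Choose which 7 of the 10 steps are up: C(10,7).

Final answer: C(10,7) = 120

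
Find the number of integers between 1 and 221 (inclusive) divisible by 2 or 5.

Multiples of 2: 110. Multiples of 5: 44. Of both (lcm=10): 22.
By inclusion-exclusion: 110 + 44 - 22.

Final answer: 132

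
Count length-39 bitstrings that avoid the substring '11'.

Classify by the final bit: ...0 gives a(n-1) strings, ...01 gives a(n-2) strings. Thus a(n) = a(n-1) + a(n-2) with a(1)=2, a(2)=3.
Computing successive values: a(1)=2, a(2)=3, a(3)=5, a(4)=8, a(5)=13, a(6)=21, a(7)=34, a(8)=55, a(9)=89, a(10)=144, a(11)=233, a(12)=377, a(13)=610, a(14)=987, a(15)=1597, a(16)=2584, a(17)=4181, a(18)=6765, a(19)=10946, a(20)=17711, a(21)=28657, a(22)=46368, a(23)=75025, a(24)=121393, a(25)=196418, a(26)=317811, a(27)=514229, a(28)=832040, a(29)=1346269, a(30)=2178309, a(31)=3524578, a(32)=5702887, a(33)=9227465, a(34)=14930352, a(35)=24157817, a(36)=39088169, a(37)=63245986, a(38)=102334155, a(39)=165580141.

Final answer: 165580141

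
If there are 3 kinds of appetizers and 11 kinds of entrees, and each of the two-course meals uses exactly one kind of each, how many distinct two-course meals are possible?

By the multiplication principle: 3 x 11.

Final answer: 33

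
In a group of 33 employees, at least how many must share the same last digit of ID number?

There are 10 possible values for last digit of ID number. With 33 employees and 10 categories, by pigeonhole: ceiling(33/10).

Final answer: 4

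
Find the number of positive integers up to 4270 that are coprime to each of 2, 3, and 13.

|div by 2|=2135, |div by 3|=1423, |div by 13|=328.
|div by 2&3|=711, |div by 2&13|=164, |div by 3&13|=109, |div by all|=54.
By inclusion-exclusion, divisible by at least one: 2135+1423+328-711-164-109+54 = 2956.
Not divisible by any: 4270 - 2956.

Final answer: 1314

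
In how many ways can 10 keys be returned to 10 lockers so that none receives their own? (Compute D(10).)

Derangements satisfy D(n) = (n-1)(D(n-1) + D(n-2)), starting from D(0)=1, D(1)=0.
D(2) = 1 x (0 + 1) = 1
D(3) = 2 x (1 + 0) = 2
D(4) = 3 x (2 + 1) = 9
D(5) = 4 x (9 + 2) = 44
D(6) = 5 x (44 + 9) = 265
D(7) = 6 x (265 + 44) = 1854
D(8) = 7 x (1854 + 265) = 14833
D(9) = 8 x (14833 + 1854) = 133496
D(10) = 9 x (D(9) + D(8)) = 9 x (133496 + 14833)

Final answer: D(10) = 1334961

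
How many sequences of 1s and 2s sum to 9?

Let f(n) count the ways. The last step is size 1 or 2, so f(n) = f(n-1) + f(n-2) with f(1)=1, f(2)=2.
Iterating the recurrence: f(1)=1, f(2)=2, f(3)=3, f(4)=5, f(5)=8, f(6)=13, f(7)=21, f(8)=34, f(9)=55.

Final answer: 55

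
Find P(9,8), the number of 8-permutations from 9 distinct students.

P(9,8) = 9!/(9-8)! = 9!/1!.

Final answer: P(9,8) = 362880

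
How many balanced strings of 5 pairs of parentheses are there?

This is counted by the nth Catalan number C_n. Here n = 5 (pairs).
C_n = C(2n,n)/(n+1), so C_{5} = C(10,5)/6 = 252/6.

Final answer: C_{5} = 42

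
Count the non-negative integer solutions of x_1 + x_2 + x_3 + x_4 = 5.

Stars and bars with 5 stars and 3 bars:
C(5+4-1, 4-1) = C(8,3).

Final answer: C(8,3) = 56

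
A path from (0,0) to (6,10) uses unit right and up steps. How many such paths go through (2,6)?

Paths (0,0)->(2,6): C(8,6) = 28.
Paths (2,6)->(6,10): C(8,4) = 70.
By multiplication principle: 28 x 70.

Final answer: 1960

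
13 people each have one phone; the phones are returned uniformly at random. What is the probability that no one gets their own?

Use the recurrence D(n) = (n-1)(D(n-1) + D(n-2)) with D(0)=1, D(1)=0.
Building up: D(2)=1, D(3)=2, D(4)=9, D(5)=44, D(6)=265, D(7)=1854, D(8)=14833, D(9)=133496, D(10)=1334961, D(11)=14684570, D(12)=176214841, D(13)=2290792932.
Total arrangements: 13! = 6227020800.
Probability = D(13)/13! = 63633137/172972800.

Final answer: D(13)/13! = 2290792932/6227020800 = 0.367879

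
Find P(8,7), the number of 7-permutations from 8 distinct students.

P(8,7) = 8!/(8-7)! = 8!/1!.

Final answer: P(8,7) = 40320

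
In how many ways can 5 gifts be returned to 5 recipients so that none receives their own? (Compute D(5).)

D(n) = (n-1)(D(n-1) + D(n-2)), D(0)=1, D(1)=0.
D(2) = 1 x (0 + 1) = 1
D(3) = 2 x (1 + 0) = 2
D(4) = 3 x (2 + 1) = 9
D(5) = 4 x (D(4) + D(3)) = 4 x (9 + 2)

Final answer: D(5) = 44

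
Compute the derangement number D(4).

Derangements satisfy D(n) = (n-1)(D(n-1) + D(n-2)), starting from D(0)=1, D(1)=0.
Building up: D(2)=1, D(3)=2.
D(4) = 3 x (D(3) + D(2)) = 3 x (2 + 1).

Final answer: D(4) = 9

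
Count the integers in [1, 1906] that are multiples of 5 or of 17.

Multiples of 5: 381. Multiples of 17: 112. Of both (lcm=85): 22.
By inclusion-exclusion: 381 + 112 - 22.

Final answer: 471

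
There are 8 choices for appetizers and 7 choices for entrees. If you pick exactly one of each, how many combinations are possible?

By the multiplication principle: 8 x 7.

Final answer: 56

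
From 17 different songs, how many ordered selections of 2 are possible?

P(17,2) = 17!/(17-2)! = 17!/15!.

Final answer: P(17,2) = 272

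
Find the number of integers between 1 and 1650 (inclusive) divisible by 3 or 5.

Multiples of 3: 550. Multiples of 5: 330. Of both (lcm=15): 110.
By inclusion-exclusion: 550 + 330 - 110.

Final answer: 770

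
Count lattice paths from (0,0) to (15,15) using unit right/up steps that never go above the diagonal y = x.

Total monotonic paths to (15,15): C(30,15) = 155117520.
By the reflection principle, paths that go above the diagonal number C(30,16) = 145422675.
Valid Dyck paths: 155117520 - 145422675.
(This is the Catalan number C_{15}.)

Final answer: C_{15} = 9694845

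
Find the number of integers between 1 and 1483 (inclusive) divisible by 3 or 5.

Multiples of 3: 494. Multiples of 5: 296. Of both (lcm=15): 98.
By inclusion-exclusion: 494 + 296 - 98.

Final answer: 692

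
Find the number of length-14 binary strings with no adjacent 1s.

A valid string ends in 0 (append to any length-(n-1) valid string) or in 01 (append to any length-(n-2) valid string), so a(n) = a(n-1) + a(n-2) with a(1)=2, a(2)=3.
Iterating the recurrence: a(1)=2, a(2)=3, a(3)=5, a(4)=8, a(5)=13, a(6)=21, a(7)=34, a(8)=55, a(9)=89, a(10)=144, a(11)=233, a(12)=377, a(13)=610, a(14)=987.

Final answer: 987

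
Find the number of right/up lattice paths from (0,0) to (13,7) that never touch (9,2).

Total paths to (13,7): C(20,7) = 77520.
Paths through (9,2): C(11,2) x C(9,5) = 6930.
Avoiding (9,2): 77520 - 6930.

Final answer: 70590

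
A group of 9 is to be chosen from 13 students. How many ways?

C(13,9) = 13!/(9! x 4!).

Final answer: \binom{13}{9} = 715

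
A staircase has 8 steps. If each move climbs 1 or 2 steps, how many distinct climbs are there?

Let f(n) count the ways. The last step is size 1 or 2, so f(n) = f(n-1) + f(n-2) with f(1)=1, f(2)=2.
Iterating the recurrence: f(1)=1, f(2)=2, f(3)=3, f(4)=5, f(5)=8, f(6)=13, f(7)=21, f(8)=34.

Final answer: 34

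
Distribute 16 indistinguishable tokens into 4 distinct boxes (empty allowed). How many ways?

Stars and bars: C(n+k-1, k-1) = C(19,3).

Final answer: C(19,3) = 969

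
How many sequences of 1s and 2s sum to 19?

Condition on the final move: it is a 1-step (f(n-1) ways to get there) or a 2-step (f(n-2) ways), so f(n) = f(n-1) + f(n-2), with f(1)=1, f(2)=2.
Computing successive values: f(1)=1, f(2)=2, f(3)=3, f(4)=5, f(5)=8, f(6)=13, f(7)=21, f(8)=34, f(9)=55, f(10)=89, f(11)=144, f(12)=233, f(13)=377, f(14)=610, f(15)=987, f(16)=1597, f(17)=2584, f(18)=4181, f(19)=6765.

Final answer: 6765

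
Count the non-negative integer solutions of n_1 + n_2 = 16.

Stars and bars with 16 stars and 1 bars:
C(16+2-1, 2-1) = C(17,1).

Final answer: C(17,1) = 17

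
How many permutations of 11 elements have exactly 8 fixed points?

Choose which 8 elements are fixed: C(11,8) = 165.
Derange the remaining 3 using D(j) = (j-1)(D(j-1) + D(j-2)), D(0)=1, D(1)=0: D(2)=1, D(3)=2.
Total: 165 x 2.

Final answer: C(11,8) D(3) = 330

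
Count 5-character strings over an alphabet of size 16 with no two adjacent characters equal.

Let g(n) count such strings. g(1) = 16, and each valid string of length n-1 extends in 15 ways (any symbol but the last), so g(n) = 15 g(n-1).
Total: g(5) = 16 x 15^4.

Final answer: 16 x 15^{4} = 810000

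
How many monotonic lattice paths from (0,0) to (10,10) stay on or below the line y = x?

Total monotonic paths to (10,10): C(20,10) = 184756.
Paths that cross above y=x (reflection bijection): C(20,11) = 167960.
Valid Dyck paths: 184756 - 167960.
(Check: C(20,10) - C(20,11) = C(20,10)/11, the Catalan number C_{10}.)

Final answer: C_{10} = 16796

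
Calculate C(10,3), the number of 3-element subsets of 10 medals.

C(10,3) = 10!/(3! x (10-3)!).

Final answer: C(10,3) = 120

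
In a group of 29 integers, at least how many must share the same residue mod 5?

There are 5 possible values for residue mod 5. With 29 integers and 5 categories, by pigeonhole: ceiling(29/5).

Final answer: 6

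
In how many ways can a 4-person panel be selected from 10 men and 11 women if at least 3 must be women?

Sum over valid woman counts:
C(11,3)C(10,1) = 1650
C(11,4)C(10,0) = 330
Total: 1650 + 330.

Final answer: 1980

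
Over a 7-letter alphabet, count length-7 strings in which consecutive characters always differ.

Let g(n) count such strings. g(1) = 7, and each valid string of length n-1 extends in 6 ways (any symbol but the last), so g(n) = 6 g(n-1).
Total: g(7) = 7 x 6^6.

Final answer: 7 x 6^{6} = 326592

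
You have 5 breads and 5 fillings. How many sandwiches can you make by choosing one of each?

By the multiplication principle: 5 x 5.

Final answer: 25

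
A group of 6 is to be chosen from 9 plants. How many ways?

C(9,6) = 9!/(6! x (9-6)!).

Final answer: C(9,6) = 84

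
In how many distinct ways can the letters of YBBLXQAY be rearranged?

Letters (A:1, B:2, L:1, Q:1, X:1, Y:2). Total letters: 8.
Permutations = 8!/(2! x 2!).

Final answer: 10080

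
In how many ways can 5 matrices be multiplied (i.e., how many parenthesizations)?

The structures are counted by the Catalan number C_n. Here n = 5 - 1 = 4.
Using C_0 = 1 and C_(k+1) = C_k x 2(2k+1)/(k+2), build up term by term: C_1=1, C_2=2, C_3=5, C_4=14.

Final answer: C_{4} = 14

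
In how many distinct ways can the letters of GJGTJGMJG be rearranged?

Letters (G:4, J:3, M:1, T:1). Total letters: 9.
Permutations = 9!/(4! x 3!).

Final answer: 2520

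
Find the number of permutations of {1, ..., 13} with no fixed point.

Use the recurrence D(n) = (n-1)(D(n-1) + D(n-2)) with D(0)=1, D(1)=0.
D(2) = 1 x (0 + 1) = 1
D(3) = 2 x (1 + 0) = 2
D(4) = 3 x (2 + 1) = 9
D(5) = 4 x (9 + 2) = 44
D(6) = 5 x (44 + 9) = 265
D(7) = 6 x (265 + 44) = 1854
D(8) = 7 x (1854 + 265) = 14833
D(9) = 8 x (14833 + 1854) = 133496
D(10) = 9 x (133496 + 14833) = 1334961
D(11) = 10 x (1334961 + 133496) = 14684570
D(12) = 11 x (14684570 + 1334961) = 176214841
D(13) = 12 x (D(12) + D(11)) = 12 x (176214841 + 14684570)

Final answer: D(13) = 2290792932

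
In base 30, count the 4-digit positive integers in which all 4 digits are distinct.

First digit: 29 (nonzero). Second: 29 (not first). Third: 28, etc.
Total: 29 x 29 x 28 x 27.

Final answer: 635796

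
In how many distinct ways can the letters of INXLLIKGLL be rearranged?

Letters (G:1, I:2, K:1, L:4, N:1, X:1). Total letters: 10.
Permutations = 10!/(4! x 2!).

Final answer: 75600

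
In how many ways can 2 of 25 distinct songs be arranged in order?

P(25,2) = 25!/(25-2)! = 25!/23!.

Final answer: P(25,2) = 600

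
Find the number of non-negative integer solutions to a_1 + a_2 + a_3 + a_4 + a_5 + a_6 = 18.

Stars and bars with 18 stars and 5 bars:
C(18+6-1, 6-1) = C(23,5).

Final answer: C(23,5) = 33649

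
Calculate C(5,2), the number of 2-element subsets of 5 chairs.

C(5,2) = 5!/(2! x (5-2)!).

Final answer: C(5,2) = 10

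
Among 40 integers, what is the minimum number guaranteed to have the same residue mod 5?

There are 5 possible values for residue mod 5. With 40 integers and 5 categories, by pigeonhole: ceiling(40/5).

Final answer: 8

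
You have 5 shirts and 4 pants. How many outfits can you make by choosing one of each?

By the multiplication principle: 5 x 4.

Final answer: 20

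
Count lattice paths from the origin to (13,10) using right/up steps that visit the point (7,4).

Paths (0,0)->(7,4): C(11,4) = 330.
Paths (7,4)->(13,10): C(12,6) = 924.
By multiplication principle: 330 x 924.

Final answer: 304920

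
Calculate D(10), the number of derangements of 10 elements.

D(n) = (n-1)(D(n-1) + D(n-2)), D(0)=1, D(1)=0.
Building up: D(2)=1, D(3)=2, D(4)=9, D(5)=44, D(6)=265, D(7)=1854, D(8)=14833, D(9)=133496.
D(10) = 9 x (D(9) + D(8)) = 9 x (133496 + 14833).

Final answer: D(10) = 1334961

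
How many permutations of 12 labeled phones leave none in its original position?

Use the recurrence D(n) = (n-1)(D(n-1) + D(n-2)) with D(0)=1, D(1)=0.
D(2) = 1 x (0 + 1) = 1
D(3) = 2 x (1 + 0) = 2
D(4) = 3 x (2 + 1) = 9
D(5) = 4 x (9 + 2) = 44
D(6) = 5 x (44 + 9) = 265
D(7) = 6 x (265 + 44) = 1854
D(8) = 7 x (1854 + 265) = 14833
D(9) = 8 x (14833 + 1854) = 133496
D(10) = 9 x (133496 + 14833) = 1334961
D(11) = 10 x (1334961 + 133496) = 14684570
D(12) = 11 x (D(11) + D(10)) = 11 x (14684570 + 1334961)

Final answer: D(12) = 176214841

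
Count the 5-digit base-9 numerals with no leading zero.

In base 9, the leading digit has 8 choices (1..8); each of the remaining 4 digits has 9 choices.
Total: 8 x 9^4.

Final answer: 52488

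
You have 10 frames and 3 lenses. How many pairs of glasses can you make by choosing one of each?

By the multiplication principle: 10 x 3.

Final answer: 30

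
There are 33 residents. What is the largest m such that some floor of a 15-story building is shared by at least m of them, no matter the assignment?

There are 15 possible values for floor of a 15-story building. With 33 residents and 15 categories, by pigeonhole: ceiling(33/15).

Final answer: 3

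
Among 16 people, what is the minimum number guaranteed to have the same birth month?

There are 12 possible values for birth month. With 16 people and 12 categories, by pigeonhole: ceiling(16/12).

Final answer: 2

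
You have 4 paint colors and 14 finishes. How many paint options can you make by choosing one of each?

By the multiplication principle: 4 x 14.

Final answer: 56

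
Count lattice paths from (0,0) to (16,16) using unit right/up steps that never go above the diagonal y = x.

Total monotonic paths to (16,16): C(32,16) = 601080390.
A path is bad iff it touches y = x + 1; reflecting its initial segment maps bad paths bijectively onto all paths to (15,17), of which there are C(32,17) = 565722720.
Valid Dyck paths: 601080390 - 565722720.
(Check: C(32,16) - C(32,17) = C(32,16)/17, the Catalan number C_{16}.)

Final answer: C_{16} = 35357670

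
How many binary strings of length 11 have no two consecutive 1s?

Classify by the final bit: ...0 gives a(n-1) strings, ...01 gives a(n-2) strings. Thus a(n) = a(n-1) + a(n-2) with a(1)=2, a(2)=3.
Iterating the recurrence: a(1)=2, a(2)=3, a(3)=5, a(4)=8, a(5)=13, a(6)=21, a(7)=34, a(8)=55, a(9)=89, a(10)=144, a(11)=233.

Final answer: 233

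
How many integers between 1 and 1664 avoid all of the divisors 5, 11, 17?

|div by 5|=332, |div by 11|=151, |div by 17|=97.
|div by 5&11|=30, |div by 5&17|=19, |div by 11&17|=8, |div by all|=1.
By inclusion-exclusion, divisible by at least one: 332+151+97-30-19-8+1 = 524.
Not divisible by any: 1664 - 524.

Final answer: 1140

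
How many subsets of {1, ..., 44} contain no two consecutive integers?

Let a(n) count such subsets of {1, ..., n}. Either n is excluded (a(n-1) ways) or n is included, forcing n-1 out (a(n-2) ways), so a(n) = a(n-1) + a(n-2) with a(1)=2, a(2)=3.
Iterating the recurrence: a(1)=2, a(2)=3, a(3)=5, a(4)=8, a(5)=13, a(6)=21, a(7)=34, a(8)=55, a(9)=89, a(10)=144, a(11)=233, a(12)=377, a(13)=610, a(14)=987, a(15)=1597, a(16)=2584, a(17)=4181, a(18)=6765, a(19)=10946, a(20)=17711, a(21)=28657, a(22)=46368, a(23)=75025, a(24)=121393, a(25)=196418, a(26)=317811, a(27)=514229, a(28)=832040, a(29)=1346269, a(30)=2178309, a(31)=3524578, a(32)=5702887, a(33)=9227465, a(34)=14930352, a(35)=24157817, a(36)=39088169, a(37)=63245986, a(38)=102334155, a(39)=165580141, a(40)=267914296, a(41)=433494437, a(42)=701408733, a(43)=1134903170, a(44)=1836311903.

Final answer: 1836311903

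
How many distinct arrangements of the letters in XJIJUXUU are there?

Letters (I:1, J:2, U:3, X:2). Total letters: 8.
Permutations = 8!/(3! x 2! x 2!).

Final answer: 1680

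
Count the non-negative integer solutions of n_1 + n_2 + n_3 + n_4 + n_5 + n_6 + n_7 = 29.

Stars and bars with 29 stars and 6 bars:
C(29+7-1, 7-1) = C(35,6).

Final answer: C(35,6) = 1623160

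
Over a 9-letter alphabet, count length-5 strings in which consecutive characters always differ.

Let g(n) count such strings. g(1) = 9, and each valid string of length n-1 extends in 8 ways (any symbol but the last), so g(n) = 8 g(n-1).
Total: g(5) = 9 x 8^4.

Final answer: 9 x 8^{4} = 36864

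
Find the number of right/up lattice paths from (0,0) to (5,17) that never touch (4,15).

Total paths to (5,17): C(22,17) = 26334.
Paths through (4,15): C(19,15) x C(3,2) = 11628.
Avoiding (4,15): 26334 - 11628.

Final answer: 14706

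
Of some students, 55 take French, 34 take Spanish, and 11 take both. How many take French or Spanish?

|A union B| = |A| + |B| - |A intersect B| = 55 + 34 - 11.

Final answer: 78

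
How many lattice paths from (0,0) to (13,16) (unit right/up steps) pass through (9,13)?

Paths (0,0)->(9,13): C(22,13) = 497420.
Paths (9,13)->(13,16): C(7,3) = 35.
By multiplication principle: 497420 x 35.

Final answer: 17409700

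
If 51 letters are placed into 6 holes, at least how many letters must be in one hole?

By the pigeonhole principle: ceiling(51/6).

Final answer: 9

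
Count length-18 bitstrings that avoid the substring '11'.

A valid string ends in 0 (append to any length-(n-1) valid string) or in 01 (append to any length-(n-2) valid string), so a(n) = a(n-1) + a(n-2) with a(1)=2, a(2)=3.
Iterating the recurrence: a(1)=2, a(2)=3, a(3)=5, a(4)=8, a(5)=13, a(6)=21, a(7)=34, a(8)=55, a(9)=89, a(10)=144, a(11)=233, a(12)=377, a(13)=610, a(14)=987, a(15)=1597, a(16)=2584, a(17)=4181, a(18)=6765.

Final answer: 6765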